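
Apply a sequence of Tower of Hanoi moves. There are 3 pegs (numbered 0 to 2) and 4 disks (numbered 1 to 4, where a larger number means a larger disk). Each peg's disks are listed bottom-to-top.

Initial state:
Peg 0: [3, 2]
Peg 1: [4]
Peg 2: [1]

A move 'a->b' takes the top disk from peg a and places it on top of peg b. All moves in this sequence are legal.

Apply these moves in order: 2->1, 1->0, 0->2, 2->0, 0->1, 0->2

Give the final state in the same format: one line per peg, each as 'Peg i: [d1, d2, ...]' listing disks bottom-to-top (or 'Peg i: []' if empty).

Answer: Peg 0: [3]
Peg 1: [4, 1]
Peg 2: [2]

Derivation:
After move 1 (2->1):
Peg 0: [3, 2]
Peg 1: [4, 1]
Peg 2: []

After move 2 (1->0):
Peg 0: [3, 2, 1]
Peg 1: [4]
Peg 2: []

After move 3 (0->2):
Peg 0: [3, 2]
Peg 1: [4]
Peg 2: [1]

After move 4 (2->0):
Peg 0: [3, 2, 1]
Peg 1: [4]
Peg 2: []

After move 5 (0->1):
Peg 0: [3, 2]
Peg 1: [4, 1]
Peg 2: []

After move 6 (0->2):
Peg 0: [3]
Peg 1: [4, 1]
Peg 2: [2]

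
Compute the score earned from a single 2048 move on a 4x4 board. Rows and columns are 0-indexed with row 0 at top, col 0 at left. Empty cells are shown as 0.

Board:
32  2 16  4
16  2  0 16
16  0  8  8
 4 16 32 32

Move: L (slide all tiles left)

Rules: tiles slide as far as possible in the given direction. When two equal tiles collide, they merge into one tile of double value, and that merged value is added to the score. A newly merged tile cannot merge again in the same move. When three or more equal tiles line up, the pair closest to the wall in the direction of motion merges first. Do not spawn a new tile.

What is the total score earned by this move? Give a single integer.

Slide left:
row 0: [32, 2, 16, 4] -> [32, 2, 16, 4]  score +0 (running 0)
row 1: [16, 2, 0, 16] -> [16, 2, 16, 0]  score +0 (running 0)
row 2: [16, 0, 8, 8] -> [16, 16, 0, 0]  score +16 (running 16)
row 3: [4, 16, 32, 32] -> [4, 16, 64, 0]  score +64 (running 80)
Board after move:
32  2 16  4
16  2 16  0
16 16  0  0
 4 16 64  0

Answer: 80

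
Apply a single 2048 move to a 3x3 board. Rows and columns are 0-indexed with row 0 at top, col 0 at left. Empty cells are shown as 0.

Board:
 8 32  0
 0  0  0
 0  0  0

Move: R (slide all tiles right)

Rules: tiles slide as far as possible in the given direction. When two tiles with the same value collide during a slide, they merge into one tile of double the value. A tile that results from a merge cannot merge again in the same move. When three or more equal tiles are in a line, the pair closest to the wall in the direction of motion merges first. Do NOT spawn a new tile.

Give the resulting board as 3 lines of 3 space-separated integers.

Answer:  0  8 32
 0  0  0
 0  0  0

Derivation:
Slide right:
row 0: [8, 32, 0] -> [0, 8, 32]
row 1: [0, 0, 0] -> [0, 0, 0]
row 2: [0, 0, 0] -> [0, 0, 0]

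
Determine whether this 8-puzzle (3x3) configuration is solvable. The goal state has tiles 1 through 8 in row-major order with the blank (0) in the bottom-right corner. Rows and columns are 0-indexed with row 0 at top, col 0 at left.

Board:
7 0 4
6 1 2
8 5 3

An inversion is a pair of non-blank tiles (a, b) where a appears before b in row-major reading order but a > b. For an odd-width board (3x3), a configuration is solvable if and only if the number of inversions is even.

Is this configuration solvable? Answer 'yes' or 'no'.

Inversions (pairs i<j in row-major order where tile[i] > tile[j] > 0): 16
16 is even, so the puzzle is solvable.

Answer: yes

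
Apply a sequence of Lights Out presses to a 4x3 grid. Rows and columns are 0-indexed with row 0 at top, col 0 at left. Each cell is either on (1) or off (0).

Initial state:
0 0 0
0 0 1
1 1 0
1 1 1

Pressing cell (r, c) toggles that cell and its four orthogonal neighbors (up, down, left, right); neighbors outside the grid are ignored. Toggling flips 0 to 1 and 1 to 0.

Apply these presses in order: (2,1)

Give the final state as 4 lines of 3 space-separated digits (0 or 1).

After press 1 at (2,1):
0 0 0
0 1 1
0 0 1
1 0 1

Answer: 0 0 0
0 1 1
0 0 1
1 0 1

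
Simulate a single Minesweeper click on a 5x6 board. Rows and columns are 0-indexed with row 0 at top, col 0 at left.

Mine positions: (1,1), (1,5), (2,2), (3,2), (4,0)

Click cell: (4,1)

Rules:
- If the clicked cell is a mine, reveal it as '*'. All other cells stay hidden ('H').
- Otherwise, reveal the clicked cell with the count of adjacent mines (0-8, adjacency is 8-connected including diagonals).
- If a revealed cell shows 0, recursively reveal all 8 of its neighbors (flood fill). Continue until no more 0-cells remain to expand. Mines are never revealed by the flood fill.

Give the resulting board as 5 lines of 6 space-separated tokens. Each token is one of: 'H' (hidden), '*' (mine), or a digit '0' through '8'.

H H H H H H
H H H H H H
H H H H H H
H H H H H H
H 2 H H H H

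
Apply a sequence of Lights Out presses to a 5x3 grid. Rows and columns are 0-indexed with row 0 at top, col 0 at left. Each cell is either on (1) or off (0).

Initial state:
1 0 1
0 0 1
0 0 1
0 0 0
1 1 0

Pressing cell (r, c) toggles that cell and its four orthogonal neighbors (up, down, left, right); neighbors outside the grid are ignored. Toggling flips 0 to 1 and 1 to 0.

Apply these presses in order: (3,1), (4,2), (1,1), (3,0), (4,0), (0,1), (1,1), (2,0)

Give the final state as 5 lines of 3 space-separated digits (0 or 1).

Answer: 0 1 0
1 1 1
0 0 1
0 0 0
1 0 1

Derivation:
After press 1 at (3,1):
1 0 1
0 0 1
0 1 1
1 1 1
1 0 0

After press 2 at (4,2):
1 0 1
0 0 1
0 1 1
1 1 0
1 1 1

After press 3 at (1,1):
1 1 1
1 1 0
0 0 1
1 1 0
1 1 1

After press 4 at (3,0):
1 1 1
1 1 0
1 0 1
0 0 0
0 1 1

After press 5 at (4,0):
1 1 1
1 1 0
1 0 1
1 0 0
1 0 1

After press 6 at (0,1):
0 0 0
1 0 0
1 0 1
1 0 0
1 0 1

After press 7 at (1,1):
0 1 0
0 1 1
1 1 1
1 0 0
1 0 1

After press 8 at (2,0):
0 1 0
1 1 1
0 0 1
0 0 0
1 0 1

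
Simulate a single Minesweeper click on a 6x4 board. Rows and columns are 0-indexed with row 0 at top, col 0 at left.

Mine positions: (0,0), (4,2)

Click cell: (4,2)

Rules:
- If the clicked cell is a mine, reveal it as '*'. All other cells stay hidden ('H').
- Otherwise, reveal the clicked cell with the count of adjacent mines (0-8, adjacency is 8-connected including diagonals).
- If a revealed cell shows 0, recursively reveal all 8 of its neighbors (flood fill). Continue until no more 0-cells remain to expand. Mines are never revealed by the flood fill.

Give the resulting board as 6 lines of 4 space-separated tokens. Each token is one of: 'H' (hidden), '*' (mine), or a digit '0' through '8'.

H H H H
H H H H
H H H H
H H H H
H H * H
H H H H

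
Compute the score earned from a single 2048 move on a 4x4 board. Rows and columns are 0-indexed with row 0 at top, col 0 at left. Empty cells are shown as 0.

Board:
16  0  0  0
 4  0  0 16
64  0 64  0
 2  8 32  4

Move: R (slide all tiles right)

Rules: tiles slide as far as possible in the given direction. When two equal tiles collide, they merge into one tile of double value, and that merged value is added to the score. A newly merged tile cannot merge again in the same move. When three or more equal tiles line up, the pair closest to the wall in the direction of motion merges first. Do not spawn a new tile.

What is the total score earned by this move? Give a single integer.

Slide right:
row 0: [16, 0, 0, 0] -> [0, 0, 0, 16]  score +0 (running 0)
row 1: [4, 0, 0, 16] -> [0, 0, 4, 16]  score +0 (running 0)
row 2: [64, 0, 64, 0] -> [0, 0, 0, 128]  score +128 (running 128)
row 3: [2, 8, 32, 4] -> [2, 8, 32, 4]  score +0 (running 128)
Board after move:
  0   0   0  16
  0   0   4  16
  0   0   0 128
  2   8  32   4

Answer: 128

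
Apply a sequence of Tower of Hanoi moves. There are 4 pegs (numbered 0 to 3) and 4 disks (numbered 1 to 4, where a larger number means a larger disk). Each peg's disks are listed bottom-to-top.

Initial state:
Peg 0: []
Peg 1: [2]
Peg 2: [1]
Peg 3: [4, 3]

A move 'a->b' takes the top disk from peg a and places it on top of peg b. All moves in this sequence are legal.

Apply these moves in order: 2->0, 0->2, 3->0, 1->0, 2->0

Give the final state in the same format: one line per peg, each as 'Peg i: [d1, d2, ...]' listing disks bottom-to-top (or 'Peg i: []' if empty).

Answer: Peg 0: [3, 2, 1]
Peg 1: []
Peg 2: []
Peg 3: [4]

Derivation:
After move 1 (2->0):
Peg 0: [1]
Peg 1: [2]
Peg 2: []
Peg 3: [4, 3]

After move 2 (0->2):
Peg 0: []
Peg 1: [2]
Peg 2: [1]
Peg 3: [4, 3]

After move 3 (3->0):
Peg 0: [3]
Peg 1: [2]
Peg 2: [1]
Peg 3: [4]

After move 4 (1->0):
Peg 0: [3, 2]
Peg 1: []
Peg 2: [1]
Peg 3: [4]

After move 5 (2->0):
Peg 0: [3, 2, 1]
Peg 1: []
Peg 2: []
Peg 3: [4]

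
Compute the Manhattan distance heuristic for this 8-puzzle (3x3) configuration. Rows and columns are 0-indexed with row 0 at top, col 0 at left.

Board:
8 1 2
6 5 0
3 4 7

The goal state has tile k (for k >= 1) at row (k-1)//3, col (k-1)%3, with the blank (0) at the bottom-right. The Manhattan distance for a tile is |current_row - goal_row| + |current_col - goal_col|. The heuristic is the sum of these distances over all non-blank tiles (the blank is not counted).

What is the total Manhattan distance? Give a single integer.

Answer: 15

Derivation:
Tile 8: (0,0)->(2,1) = 3
Tile 1: (0,1)->(0,0) = 1
Tile 2: (0,2)->(0,1) = 1
Tile 6: (1,0)->(1,2) = 2
Tile 5: (1,1)->(1,1) = 0
Tile 3: (2,0)->(0,2) = 4
Tile 4: (2,1)->(1,0) = 2
Tile 7: (2,2)->(2,0) = 2
Sum: 3 + 1 + 1 + 2 + 0 + 4 + 2 + 2 = 15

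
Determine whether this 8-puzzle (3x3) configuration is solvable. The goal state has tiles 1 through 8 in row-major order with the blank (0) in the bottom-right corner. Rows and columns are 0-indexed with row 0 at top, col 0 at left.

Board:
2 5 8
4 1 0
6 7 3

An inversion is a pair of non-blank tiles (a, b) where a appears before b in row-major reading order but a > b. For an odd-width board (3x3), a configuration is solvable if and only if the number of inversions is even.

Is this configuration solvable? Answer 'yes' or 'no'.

Answer: no

Derivation:
Inversions (pairs i<j in row-major order where tile[i] > tile[j] > 0): 13
13 is odd, so the puzzle is not solvable.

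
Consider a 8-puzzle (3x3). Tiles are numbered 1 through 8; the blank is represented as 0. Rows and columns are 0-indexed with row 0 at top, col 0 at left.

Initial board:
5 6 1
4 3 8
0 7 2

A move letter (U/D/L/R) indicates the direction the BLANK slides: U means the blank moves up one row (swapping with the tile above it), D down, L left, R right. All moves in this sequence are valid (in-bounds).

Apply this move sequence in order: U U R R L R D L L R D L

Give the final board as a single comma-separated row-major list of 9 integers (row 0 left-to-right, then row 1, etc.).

Answer: 6, 1, 8, 5, 7, 3, 0, 4, 2

Derivation:
After move 1 (U):
5 6 1
0 3 8
4 7 2

After move 2 (U):
0 6 1
5 3 8
4 7 2

After move 3 (R):
6 0 1
5 3 8
4 7 2

After move 4 (R):
6 1 0
5 3 8
4 7 2

After move 5 (L):
6 0 1
5 3 8
4 7 2

After move 6 (R):
6 1 0
5 3 8
4 7 2

After move 7 (D):
6 1 8
5 3 0
4 7 2

After move 8 (L):
6 1 8
5 0 3
4 7 2

After move 9 (L):
6 1 8
0 5 3
4 7 2

After move 10 (R):
6 1 8
5 0 3
4 7 2

After move 11 (D):
6 1 8
5 7 3
4 0 2

After move 12 (L):
6 1 8
5 7 3
0 4 2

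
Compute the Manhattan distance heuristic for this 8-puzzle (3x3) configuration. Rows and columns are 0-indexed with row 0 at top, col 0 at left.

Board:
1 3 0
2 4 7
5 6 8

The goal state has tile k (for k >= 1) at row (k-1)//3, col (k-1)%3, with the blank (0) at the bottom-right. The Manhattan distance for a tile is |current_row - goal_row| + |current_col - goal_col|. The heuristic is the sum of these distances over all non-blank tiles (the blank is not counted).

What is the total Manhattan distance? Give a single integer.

Tile 1: (0,0)->(0,0) = 0
Tile 3: (0,1)->(0,2) = 1
Tile 2: (1,0)->(0,1) = 2
Tile 4: (1,1)->(1,0) = 1
Tile 7: (1,2)->(2,0) = 3
Tile 5: (2,0)->(1,1) = 2
Tile 6: (2,1)->(1,2) = 2
Tile 8: (2,2)->(2,1) = 1
Sum: 0 + 1 + 2 + 1 + 3 + 2 + 2 + 1 = 12

Answer: 12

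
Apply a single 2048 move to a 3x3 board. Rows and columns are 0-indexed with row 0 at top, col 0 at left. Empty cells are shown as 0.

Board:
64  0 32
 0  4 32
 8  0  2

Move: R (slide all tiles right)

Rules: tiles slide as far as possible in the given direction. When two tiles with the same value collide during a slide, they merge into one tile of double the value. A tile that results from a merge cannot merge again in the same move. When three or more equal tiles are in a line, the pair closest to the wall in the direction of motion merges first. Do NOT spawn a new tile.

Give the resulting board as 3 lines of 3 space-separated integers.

Answer:  0 64 32
 0  4 32
 0  8  2

Derivation:
Slide right:
row 0: [64, 0, 32] -> [0, 64, 32]
row 1: [0, 4, 32] -> [0, 4, 32]
row 2: [8, 0, 2] -> [0, 8, 2]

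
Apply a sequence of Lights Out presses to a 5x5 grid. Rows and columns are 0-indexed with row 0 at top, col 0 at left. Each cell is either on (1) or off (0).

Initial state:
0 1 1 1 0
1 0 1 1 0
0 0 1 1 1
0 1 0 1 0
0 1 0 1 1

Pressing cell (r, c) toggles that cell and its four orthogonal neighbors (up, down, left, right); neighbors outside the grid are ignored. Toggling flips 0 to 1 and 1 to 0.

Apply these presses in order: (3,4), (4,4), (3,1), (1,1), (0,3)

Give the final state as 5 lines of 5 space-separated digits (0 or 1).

Answer: 0 0 0 0 1
0 1 0 0 0
0 0 1 1 0
1 0 1 0 0
0 0 0 0 1

Derivation:
After press 1 at (3,4):
0 1 1 1 0
1 0 1 1 0
0 0 1 1 0
0 1 0 0 1
0 1 0 1 0

After press 2 at (4,4):
0 1 1 1 0
1 0 1 1 0
0 0 1 1 0
0 1 0 0 0
0 1 0 0 1

After press 3 at (3,1):
0 1 1 1 0
1 0 1 1 0
0 1 1 1 0
1 0 1 0 0
0 0 0 0 1

After press 4 at (1,1):
0 0 1 1 0
0 1 0 1 0
0 0 1 1 0
1 0 1 0 0
0 0 0 0 1

After press 5 at (0,3):
0 0 0 0 1
0 1 0 0 0
0 0 1 1 0
1 0 1 0 0
0 0 0 0 1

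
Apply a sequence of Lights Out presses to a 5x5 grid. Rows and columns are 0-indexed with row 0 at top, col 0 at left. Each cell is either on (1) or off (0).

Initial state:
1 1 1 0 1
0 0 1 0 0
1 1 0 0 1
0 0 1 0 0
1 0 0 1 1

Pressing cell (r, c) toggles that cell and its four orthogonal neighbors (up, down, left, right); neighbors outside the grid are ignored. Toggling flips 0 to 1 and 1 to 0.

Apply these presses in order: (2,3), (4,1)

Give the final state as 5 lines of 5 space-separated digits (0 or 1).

Answer: 1 1 1 0 1
0 0 1 1 0
1 1 1 1 0
0 1 1 1 0
0 1 1 1 1

Derivation:
After press 1 at (2,3):
1 1 1 0 1
0 0 1 1 0
1 1 1 1 0
0 0 1 1 0
1 0 0 1 1

After press 2 at (4,1):
1 1 1 0 1
0 0 1 1 0
1 1 1 1 0
0 1 1 1 0
0 1 1 1 1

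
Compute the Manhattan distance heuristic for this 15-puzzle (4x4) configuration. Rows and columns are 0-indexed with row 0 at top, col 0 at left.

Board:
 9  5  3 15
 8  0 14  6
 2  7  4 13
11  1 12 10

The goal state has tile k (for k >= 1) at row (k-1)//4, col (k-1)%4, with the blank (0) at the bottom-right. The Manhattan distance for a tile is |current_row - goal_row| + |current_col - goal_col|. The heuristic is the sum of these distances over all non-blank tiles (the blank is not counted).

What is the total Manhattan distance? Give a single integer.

Answer: 40

Derivation:
Tile 9: at (0,0), goal (2,0), distance |0-2|+|0-0| = 2
Tile 5: at (0,1), goal (1,0), distance |0-1|+|1-0| = 2
Tile 3: at (0,2), goal (0,2), distance |0-0|+|2-2| = 0
Tile 15: at (0,3), goal (3,2), distance |0-3|+|3-2| = 4
Tile 8: at (1,0), goal (1,3), distance |1-1|+|0-3| = 3
Tile 14: at (1,2), goal (3,1), distance |1-3|+|2-1| = 3
Tile 6: at (1,3), goal (1,1), distance |1-1|+|3-1| = 2
Tile 2: at (2,0), goal (0,1), distance |2-0|+|0-1| = 3
Tile 7: at (2,1), goal (1,2), distance |2-1|+|1-2| = 2
Tile 4: at (2,2), goal (0,3), distance |2-0|+|2-3| = 3
Tile 13: at (2,3), goal (3,0), distance |2-3|+|3-0| = 4
Tile 11: at (3,0), goal (2,2), distance |3-2|+|0-2| = 3
Tile 1: at (3,1), goal (0,0), distance |3-0|+|1-0| = 4
Tile 12: at (3,2), goal (2,3), distance |3-2|+|2-3| = 2
Tile 10: at (3,3), goal (2,1), distance |3-2|+|3-1| = 3
Sum: 2 + 2 + 0 + 4 + 3 + 3 + 2 + 3 + 2 + 3 + 4 + 3 + 4 + 2 + 3 = 40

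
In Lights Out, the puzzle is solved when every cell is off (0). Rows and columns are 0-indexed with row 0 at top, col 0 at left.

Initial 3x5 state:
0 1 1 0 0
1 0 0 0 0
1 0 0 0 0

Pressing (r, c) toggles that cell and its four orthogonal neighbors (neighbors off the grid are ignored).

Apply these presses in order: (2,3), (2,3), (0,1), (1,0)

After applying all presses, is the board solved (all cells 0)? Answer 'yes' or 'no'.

After press 1 at (2,3):
0 1 1 0 0
1 0 0 1 0
1 0 1 1 1

After press 2 at (2,3):
0 1 1 0 0
1 0 0 0 0
1 0 0 0 0

After press 3 at (0,1):
1 0 0 0 0
1 1 0 0 0
1 0 0 0 0

After press 4 at (1,0):
0 0 0 0 0
0 0 0 0 0
0 0 0 0 0

Lights still on: 0

Answer: yes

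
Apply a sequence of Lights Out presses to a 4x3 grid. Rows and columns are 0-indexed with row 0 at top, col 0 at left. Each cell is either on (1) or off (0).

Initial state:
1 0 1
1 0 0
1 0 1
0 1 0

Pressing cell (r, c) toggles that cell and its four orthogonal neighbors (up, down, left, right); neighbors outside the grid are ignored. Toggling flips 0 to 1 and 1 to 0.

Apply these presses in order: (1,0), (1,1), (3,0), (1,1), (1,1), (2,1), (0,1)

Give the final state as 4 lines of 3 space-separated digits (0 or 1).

Answer: 1 0 0
1 0 1
0 0 0
1 1 0

Derivation:
After press 1 at (1,0):
0 0 1
0 1 0
0 0 1
0 1 0

After press 2 at (1,1):
0 1 1
1 0 1
0 1 1
0 1 0

After press 3 at (3,0):
0 1 1
1 0 1
1 1 1
1 0 0

After press 4 at (1,1):
0 0 1
0 1 0
1 0 1
1 0 0

After press 5 at (1,1):
0 1 1
1 0 1
1 1 1
1 0 0

After press 6 at (2,1):
0 1 1
1 1 1
0 0 0
1 1 0

After press 7 at (0,1):
1 0 0
1 0 1
0 0 0
1 1 0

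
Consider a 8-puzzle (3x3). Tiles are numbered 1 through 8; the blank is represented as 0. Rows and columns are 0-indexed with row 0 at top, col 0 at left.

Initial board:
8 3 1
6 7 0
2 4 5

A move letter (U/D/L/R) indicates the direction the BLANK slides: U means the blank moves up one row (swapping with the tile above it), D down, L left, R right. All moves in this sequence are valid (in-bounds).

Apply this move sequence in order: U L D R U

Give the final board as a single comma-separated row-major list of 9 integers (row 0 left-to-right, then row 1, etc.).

Answer: 8, 7, 0, 6, 1, 3, 2, 4, 5

Derivation:
After move 1 (U):
8 3 0
6 7 1
2 4 5

After move 2 (L):
8 0 3
6 7 1
2 4 5

After move 3 (D):
8 7 3
6 0 1
2 4 5

After move 4 (R):
8 7 3
6 1 0
2 4 5

After move 5 (U):
8 7 0
6 1 3
2 4 5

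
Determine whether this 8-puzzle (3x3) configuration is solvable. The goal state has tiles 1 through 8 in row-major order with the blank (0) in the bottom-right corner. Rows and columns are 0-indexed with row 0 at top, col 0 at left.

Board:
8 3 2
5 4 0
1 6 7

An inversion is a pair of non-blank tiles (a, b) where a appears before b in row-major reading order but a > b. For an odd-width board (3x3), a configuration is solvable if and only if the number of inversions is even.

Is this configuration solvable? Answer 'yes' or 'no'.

Answer: no

Derivation:
Inversions (pairs i<j in row-major order where tile[i] > tile[j] > 0): 13
13 is odd, so the puzzle is not solvable.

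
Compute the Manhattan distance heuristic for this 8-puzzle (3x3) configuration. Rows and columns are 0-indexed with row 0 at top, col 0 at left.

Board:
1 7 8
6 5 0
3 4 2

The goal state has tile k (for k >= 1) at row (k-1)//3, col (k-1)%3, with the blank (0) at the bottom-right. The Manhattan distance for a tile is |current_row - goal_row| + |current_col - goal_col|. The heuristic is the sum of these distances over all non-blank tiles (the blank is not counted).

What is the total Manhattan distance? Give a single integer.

Tile 1: at (0,0), goal (0,0), distance |0-0|+|0-0| = 0
Tile 7: at (0,1), goal (2,0), distance |0-2|+|1-0| = 3
Tile 8: at (0,2), goal (2,1), distance |0-2|+|2-1| = 3
Tile 6: at (1,0), goal (1,2), distance |1-1|+|0-2| = 2
Tile 5: at (1,1), goal (1,1), distance |1-1|+|1-1| = 0
Tile 3: at (2,0), goal (0,2), distance |2-0|+|0-2| = 4
Tile 4: at (2,1), goal (1,0), distance |2-1|+|1-0| = 2
Tile 2: at (2,2), goal (0,1), distance |2-0|+|2-1| = 3
Sum: 0 + 3 + 3 + 2 + 0 + 4 + 2 + 3 = 17

Answer: 17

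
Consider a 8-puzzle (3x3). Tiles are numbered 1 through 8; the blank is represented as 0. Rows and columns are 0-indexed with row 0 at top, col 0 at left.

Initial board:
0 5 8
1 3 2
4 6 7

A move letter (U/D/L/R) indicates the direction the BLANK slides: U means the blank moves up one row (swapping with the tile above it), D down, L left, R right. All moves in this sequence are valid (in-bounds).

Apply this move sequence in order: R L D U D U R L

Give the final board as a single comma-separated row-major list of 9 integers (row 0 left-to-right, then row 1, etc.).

After move 1 (R):
5 0 8
1 3 2
4 6 7

After move 2 (L):
0 5 8
1 3 2
4 6 7

After move 3 (D):
1 5 8
0 3 2
4 6 7

After move 4 (U):
0 5 8
1 3 2
4 6 7

After move 5 (D):
1 5 8
0 3 2
4 6 7

After move 6 (U):
0 5 8
1 3 2
4 6 7

After move 7 (R):
5 0 8
1 3 2
4 6 7

After move 8 (L):
0 5 8
1 3 2
4 6 7

Answer: 0, 5, 8, 1, 3, 2, 4, 6, 7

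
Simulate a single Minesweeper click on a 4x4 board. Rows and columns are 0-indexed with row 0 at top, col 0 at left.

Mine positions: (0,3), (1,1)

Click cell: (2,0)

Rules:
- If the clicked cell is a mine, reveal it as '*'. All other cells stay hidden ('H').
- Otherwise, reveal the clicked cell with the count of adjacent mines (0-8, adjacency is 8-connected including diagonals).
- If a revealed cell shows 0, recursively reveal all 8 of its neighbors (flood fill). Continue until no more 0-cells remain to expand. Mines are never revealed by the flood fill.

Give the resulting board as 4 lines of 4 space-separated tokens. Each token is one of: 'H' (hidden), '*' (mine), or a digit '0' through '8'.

H H H H
H H H H
1 H H H
H H H H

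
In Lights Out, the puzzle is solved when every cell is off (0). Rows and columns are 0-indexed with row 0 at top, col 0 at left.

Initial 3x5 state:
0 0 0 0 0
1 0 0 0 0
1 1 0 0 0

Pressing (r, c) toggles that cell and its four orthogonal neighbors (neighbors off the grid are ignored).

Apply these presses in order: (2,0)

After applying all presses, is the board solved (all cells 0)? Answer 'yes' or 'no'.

Answer: yes

Derivation:
After press 1 at (2,0):
0 0 0 0 0
0 0 0 0 0
0 0 0 0 0

Lights still on: 0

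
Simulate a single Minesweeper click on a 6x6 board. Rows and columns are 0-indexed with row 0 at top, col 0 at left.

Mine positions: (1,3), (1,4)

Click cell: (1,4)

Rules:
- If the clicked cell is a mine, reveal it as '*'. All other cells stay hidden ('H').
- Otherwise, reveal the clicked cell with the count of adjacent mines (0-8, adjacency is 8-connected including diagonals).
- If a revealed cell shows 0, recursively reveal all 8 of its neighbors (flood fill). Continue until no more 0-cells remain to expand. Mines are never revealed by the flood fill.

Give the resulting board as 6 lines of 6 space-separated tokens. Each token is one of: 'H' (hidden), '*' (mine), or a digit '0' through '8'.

H H H H H H
H H H H * H
H H H H H H
H H H H H H
H H H H H H
H H H H H H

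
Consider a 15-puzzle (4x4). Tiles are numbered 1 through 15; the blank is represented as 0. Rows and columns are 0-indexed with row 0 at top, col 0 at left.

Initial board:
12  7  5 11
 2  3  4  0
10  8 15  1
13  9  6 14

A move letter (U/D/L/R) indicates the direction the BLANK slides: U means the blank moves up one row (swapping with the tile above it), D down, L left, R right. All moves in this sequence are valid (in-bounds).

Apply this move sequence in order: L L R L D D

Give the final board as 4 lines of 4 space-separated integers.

Answer: 12  7  5 11
 2  8  3  4
10  9 15  1
13  0  6 14

Derivation:
After move 1 (L):
12  7  5 11
 2  3  0  4
10  8 15  1
13  9  6 14

After move 2 (L):
12  7  5 11
 2  0  3  4
10  8 15  1
13  9  6 14

After move 3 (R):
12  7  5 11
 2  3  0  4
10  8 15  1
13  9  6 14

After move 4 (L):
12  7  5 11
 2  0  3  4
10  8 15  1
13  9  6 14

After move 5 (D):
12  7  5 11
 2  8  3  4
10  0 15  1
13  9  6 14

After move 6 (D):
12  7  5 11
 2  8  3  4
10  9 15  1
13  0  6 14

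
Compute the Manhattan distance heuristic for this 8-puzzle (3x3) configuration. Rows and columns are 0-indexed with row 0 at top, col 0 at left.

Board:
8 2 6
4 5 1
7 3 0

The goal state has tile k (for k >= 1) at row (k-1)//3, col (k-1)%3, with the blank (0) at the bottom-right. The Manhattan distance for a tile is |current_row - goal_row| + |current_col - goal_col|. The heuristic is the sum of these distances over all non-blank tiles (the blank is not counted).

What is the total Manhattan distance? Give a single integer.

Tile 8: at (0,0), goal (2,1), distance |0-2|+|0-1| = 3
Tile 2: at (0,1), goal (0,1), distance |0-0|+|1-1| = 0
Tile 6: at (0,2), goal (1,2), distance |0-1|+|2-2| = 1
Tile 4: at (1,0), goal (1,0), distance |1-1|+|0-0| = 0
Tile 5: at (1,1), goal (1,1), distance |1-1|+|1-1| = 0
Tile 1: at (1,2), goal (0,0), distance |1-0|+|2-0| = 3
Tile 7: at (2,0), goal (2,0), distance |2-2|+|0-0| = 0
Tile 3: at (2,1), goal (0,2), distance |2-0|+|1-2| = 3
Sum: 3 + 0 + 1 + 0 + 0 + 3 + 0 + 3 = 10

Answer: 10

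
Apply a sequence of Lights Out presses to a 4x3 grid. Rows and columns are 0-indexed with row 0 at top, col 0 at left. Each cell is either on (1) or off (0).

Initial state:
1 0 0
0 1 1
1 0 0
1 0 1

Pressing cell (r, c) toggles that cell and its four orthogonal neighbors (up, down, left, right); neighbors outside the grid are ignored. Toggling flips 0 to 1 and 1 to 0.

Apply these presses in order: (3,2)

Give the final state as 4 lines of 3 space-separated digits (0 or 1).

After press 1 at (3,2):
1 0 0
0 1 1
1 0 1
1 1 0

Answer: 1 0 0
0 1 1
1 0 1
1 1 0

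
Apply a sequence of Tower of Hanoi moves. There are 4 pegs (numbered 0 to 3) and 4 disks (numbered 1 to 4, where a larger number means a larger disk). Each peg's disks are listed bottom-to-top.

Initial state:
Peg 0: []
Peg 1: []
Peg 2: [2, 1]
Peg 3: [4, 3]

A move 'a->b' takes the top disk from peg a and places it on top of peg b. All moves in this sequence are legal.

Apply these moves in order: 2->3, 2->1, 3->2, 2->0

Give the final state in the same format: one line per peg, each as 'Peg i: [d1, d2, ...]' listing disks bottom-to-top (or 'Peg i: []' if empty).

After move 1 (2->3):
Peg 0: []
Peg 1: []
Peg 2: [2]
Peg 3: [4, 3, 1]

After move 2 (2->1):
Peg 0: []
Peg 1: [2]
Peg 2: []
Peg 3: [4, 3, 1]

After move 3 (3->2):
Peg 0: []
Peg 1: [2]
Peg 2: [1]
Peg 3: [4, 3]

After move 4 (2->0):
Peg 0: [1]
Peg 1: [2]
Peg 2: []
Peg 3: [4, 3]

Answer: Peg 0: [1]
Peg 1: [2]
Peg 2: []
Peg 3: [4, 3]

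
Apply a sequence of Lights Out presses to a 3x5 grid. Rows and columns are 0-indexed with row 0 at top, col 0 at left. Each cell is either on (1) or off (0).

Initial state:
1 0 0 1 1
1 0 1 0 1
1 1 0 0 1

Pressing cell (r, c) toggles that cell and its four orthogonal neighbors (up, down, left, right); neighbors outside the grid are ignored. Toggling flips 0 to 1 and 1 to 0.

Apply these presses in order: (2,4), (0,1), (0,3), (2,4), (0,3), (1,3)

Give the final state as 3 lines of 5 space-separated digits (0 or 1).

After press 1 at (2,4):
1 0 0 1 1
1 0 1 0 0
1 1 0 1 0

After press 2 at (0,1):
0 1 1 1 1
1 1 1 0 0
1 1 0 1 0

After press 3 at (0,3):
0 1 0 0 0
1 1 1 1 0
1 1 0 1 0

After press 4 at (2,4):
0 1 0 0 0
1 1 1 1 1
1 1 0 0 1

After press 5 at (0,3):
0 1 1 1 1
1 1 1 0 1
1 1 0 0 1

After press 6 at (1,3):
0 1 1 0 1
1 1 0 1 0
1 1 0 1 1

Answer: 0 1 1 0 1
1 1 0 1 0
1 1 0 1 1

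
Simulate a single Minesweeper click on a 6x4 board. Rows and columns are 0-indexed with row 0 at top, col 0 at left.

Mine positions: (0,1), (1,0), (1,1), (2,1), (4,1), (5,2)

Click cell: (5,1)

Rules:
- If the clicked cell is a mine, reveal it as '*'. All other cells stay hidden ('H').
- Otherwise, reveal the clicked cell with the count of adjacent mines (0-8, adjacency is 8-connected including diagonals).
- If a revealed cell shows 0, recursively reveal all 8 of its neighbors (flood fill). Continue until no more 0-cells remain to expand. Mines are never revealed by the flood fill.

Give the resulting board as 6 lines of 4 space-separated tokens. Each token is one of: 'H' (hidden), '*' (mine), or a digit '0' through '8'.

H H H H
H H H H
H H H H
H H H H
H H H H
H 2 H H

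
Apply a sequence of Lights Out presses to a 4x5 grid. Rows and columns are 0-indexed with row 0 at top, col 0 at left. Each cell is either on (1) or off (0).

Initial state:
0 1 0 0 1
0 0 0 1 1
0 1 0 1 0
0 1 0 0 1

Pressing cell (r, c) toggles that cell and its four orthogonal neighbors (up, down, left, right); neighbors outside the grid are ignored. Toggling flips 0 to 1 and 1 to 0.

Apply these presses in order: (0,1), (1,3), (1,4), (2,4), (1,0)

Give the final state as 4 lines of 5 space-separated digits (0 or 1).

Answer: 0 0 1 1 0
1 0 1 1 0
1 1 0 1 0
0 1 0 0 0

Derivation:
After press 1 at (0,1):
1 0 1 0 1
0 1 0 1 1
0 1 0 1 0
0 1 0 0 1

After press 2 at (1,3):
1 0 1 1 1
0 1 1 0 0
0 1 0 0 0
0 1 0 0 1

After press 3 at (1,4):
1 0 1 1 0
0 1 1 1 1
0 1 0 0 1
0 1 0 0 1

After press 4 at (2,4):
1 0 1 1 0
0 1 1 1 0
0 1 0 1 0
0 1 0 0 0

After press 5 at (1,0):
0 0 1 1 0
1 0 1 1 0
1 1 0 1 0
0 1 0 0 0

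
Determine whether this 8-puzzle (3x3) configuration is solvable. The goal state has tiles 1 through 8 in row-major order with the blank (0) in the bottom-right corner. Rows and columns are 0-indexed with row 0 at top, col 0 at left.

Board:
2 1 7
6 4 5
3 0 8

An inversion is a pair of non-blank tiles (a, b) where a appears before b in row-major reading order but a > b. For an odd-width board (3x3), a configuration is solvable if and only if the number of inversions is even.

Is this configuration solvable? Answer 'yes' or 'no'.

Answer: yes

Derivation:
Inversions (pairs i<j in row-major order where tile[i] > tile[j] > 0): 10
10 is even, so the puzzle is solvable.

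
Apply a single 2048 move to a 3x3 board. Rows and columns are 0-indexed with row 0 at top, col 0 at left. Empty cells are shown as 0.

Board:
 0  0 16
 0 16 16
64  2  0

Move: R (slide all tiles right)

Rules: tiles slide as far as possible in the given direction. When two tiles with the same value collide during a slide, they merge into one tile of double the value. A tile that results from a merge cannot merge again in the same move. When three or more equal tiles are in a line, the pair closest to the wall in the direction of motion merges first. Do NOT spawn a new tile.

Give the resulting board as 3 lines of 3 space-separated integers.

Slide right:
row 0: [0, 0, 16] -> [0, 0, 16]
row 1: [0, 16, 16] -> [0, 0, 32]
row 2: [64, 2, 0] -> [0, 64, 2]

Answer:  0  0 16
 0  0 32
 0 64  2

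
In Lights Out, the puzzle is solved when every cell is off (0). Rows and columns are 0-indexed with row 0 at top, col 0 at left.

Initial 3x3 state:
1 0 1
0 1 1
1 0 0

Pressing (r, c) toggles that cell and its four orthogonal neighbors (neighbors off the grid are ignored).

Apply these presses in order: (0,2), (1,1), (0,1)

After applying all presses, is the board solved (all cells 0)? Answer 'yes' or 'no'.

Answer: no

Derivation:
After press 1 at (0,2):
1 1 0
0 1 0
1 0 0

After press 2 at (1,1):
1 0 0
1 0 1
1 1 0

After press 3 at (0,1):
0 1 1
1 1 1
1 1 0

Lights still on: 7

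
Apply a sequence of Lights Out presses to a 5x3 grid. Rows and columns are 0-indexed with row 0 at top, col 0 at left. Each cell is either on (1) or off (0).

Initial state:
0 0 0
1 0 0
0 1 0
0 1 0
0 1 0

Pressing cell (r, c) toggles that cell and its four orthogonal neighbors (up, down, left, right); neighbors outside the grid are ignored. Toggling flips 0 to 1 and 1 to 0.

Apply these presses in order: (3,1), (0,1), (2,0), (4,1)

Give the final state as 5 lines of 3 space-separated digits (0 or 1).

After press 1 at (3,1):
0 0 0
1 0 0
0 0 0
1 0 1
0 0 0

After press 2 at (0,1):
1 1 1
1 1 0
0 0 0
1 0 1
0 0 0

After press 3 at (2,0):
1 1 1
0 1 0
1 1 0
0 0 1
0 0 0

After press 4 at (4,1):
1 1 1
0 1 0
1 1 0
0 1 1
1 1 1

Answer: 1 1 1
0 1 0
1 1 0
0 1 1
1 1 1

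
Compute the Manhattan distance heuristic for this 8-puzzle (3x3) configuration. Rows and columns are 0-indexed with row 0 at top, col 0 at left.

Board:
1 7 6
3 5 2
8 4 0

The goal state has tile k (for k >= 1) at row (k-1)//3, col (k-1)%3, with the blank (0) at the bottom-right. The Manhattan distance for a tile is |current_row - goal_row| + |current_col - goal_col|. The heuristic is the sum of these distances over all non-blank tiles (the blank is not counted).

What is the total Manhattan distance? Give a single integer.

Answer: 12

Derivation:
Tile 1: (0,0)->(0,0) = 0
Tile 7: (0,1)->(2,0) = 3
Tile 6: (0,2)->(1,2) = 1
Tile 3: (1,0)->(0,2) = 3
Tile 5: (1,1)->(1,1) = 0
Tile 2: (1,2)->(0,1) = 2
Tile 8: (2,0)->(2,1) = 1
Tile 4: (2,1)->(1,0) = 2
Sum: 0 + 3 + 1 + 3 + 0 + 2 + 1 + 2 = 12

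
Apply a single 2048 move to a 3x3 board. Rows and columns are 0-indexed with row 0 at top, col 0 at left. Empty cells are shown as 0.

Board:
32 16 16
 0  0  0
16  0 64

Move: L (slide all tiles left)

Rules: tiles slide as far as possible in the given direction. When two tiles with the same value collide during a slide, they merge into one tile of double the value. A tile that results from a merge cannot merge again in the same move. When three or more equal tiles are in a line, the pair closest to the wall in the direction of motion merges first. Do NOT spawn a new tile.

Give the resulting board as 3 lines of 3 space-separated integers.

Slide left:
row 0: [32, 16, 16] -> [32, 32, 0]
row 1: [0, 0, 0] -> [0, 0, 0]
row 2: [16, 0, 64] -> [16, 64, 0]

Answer: 32 32  0
 0  0  0
16 64  0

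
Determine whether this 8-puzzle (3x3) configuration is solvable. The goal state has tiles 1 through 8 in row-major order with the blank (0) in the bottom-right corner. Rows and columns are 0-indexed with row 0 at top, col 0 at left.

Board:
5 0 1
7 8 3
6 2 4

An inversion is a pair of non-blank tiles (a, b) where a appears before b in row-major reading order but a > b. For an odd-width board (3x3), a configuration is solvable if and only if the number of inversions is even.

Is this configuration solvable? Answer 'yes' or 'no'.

Inversions (pairs i<j in row-major order where tile[i] > tile[j] > 0): 15
15 is odd, so the puzzle is not solvable.

Answer: no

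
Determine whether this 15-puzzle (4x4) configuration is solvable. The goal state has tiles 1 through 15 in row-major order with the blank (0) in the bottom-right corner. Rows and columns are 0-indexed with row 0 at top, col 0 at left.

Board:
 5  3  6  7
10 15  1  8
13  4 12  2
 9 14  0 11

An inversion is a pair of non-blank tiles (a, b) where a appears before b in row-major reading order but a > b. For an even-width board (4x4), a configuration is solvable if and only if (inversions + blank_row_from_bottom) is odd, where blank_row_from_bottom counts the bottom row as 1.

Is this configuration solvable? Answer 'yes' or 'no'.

Inversions: 38
Blank is in row 3 (0-indexed from top), which is row 1 counting from the bottom (bottom = 1).
38 + 1 = 39, which is odd, so the puzzle is solvable.

Answer: yes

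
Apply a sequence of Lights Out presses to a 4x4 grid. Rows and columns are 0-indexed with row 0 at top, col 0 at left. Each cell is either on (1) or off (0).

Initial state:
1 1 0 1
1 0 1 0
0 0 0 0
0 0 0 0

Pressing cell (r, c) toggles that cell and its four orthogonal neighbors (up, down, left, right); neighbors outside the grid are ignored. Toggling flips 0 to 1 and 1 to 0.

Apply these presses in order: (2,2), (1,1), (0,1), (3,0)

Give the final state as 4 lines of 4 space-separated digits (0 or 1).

After press 1 at (2,2):
1 1 0 1
1 0 0 0
0 1 1 1
0 0 1 0

After press 2 at (1,1):
1 0 0 1
0 1 1 0
0 0 1 1
0 0 1 0

After press 3 at (0,1):
0 1 1 1
0 0 1 0
0 0 1 1
0 0 1 0

After press 4 at (3,0):
0 1 1 1
0 0 1 0
1 0 1 1
1 1 1 0

Answer: 0 1 1 1
0 0 1 0
1 0 1 1
1 1 1 0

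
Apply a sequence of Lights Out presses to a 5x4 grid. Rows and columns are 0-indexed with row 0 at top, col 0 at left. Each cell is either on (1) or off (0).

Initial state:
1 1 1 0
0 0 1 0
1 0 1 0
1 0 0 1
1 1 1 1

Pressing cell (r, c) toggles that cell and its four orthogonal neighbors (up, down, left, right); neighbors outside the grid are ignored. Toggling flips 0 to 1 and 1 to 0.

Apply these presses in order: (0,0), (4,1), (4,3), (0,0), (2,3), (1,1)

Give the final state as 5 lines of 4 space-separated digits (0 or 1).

After press 1 at (0,0):
0 0 1 0
1 0 1 0
1 0 1 0
1 0 0 1
1 1 1 1

After press 2 at (4,1):
0 0 1 0
1 0 1 0
1 0 1 0
1 1 0 1
0 0 0 1

After press 3 at (4,3):
0 0 1 0
1 0 1 0
1 0 1 0
1 1 0 0
0 0 1 0

After press 4 at (0,0):
1 1 1 0
0 0 1 0
1 0 1 0
1 1 0 0
0 0 1 0

After press 5 at (2,3):
1 1 1 0
0 0 1 1
1 0 0 1
1 1 0 1
0 0 1 0

After press 6 at (1,1):
1 0 1 0
1 1 0 1
1 1 0 1
1 1 0 1
0 0 1 0

Answer: 1 0 1 0
1 1 0 1
1 1 0 1
1 1 0 1
0 0 1 0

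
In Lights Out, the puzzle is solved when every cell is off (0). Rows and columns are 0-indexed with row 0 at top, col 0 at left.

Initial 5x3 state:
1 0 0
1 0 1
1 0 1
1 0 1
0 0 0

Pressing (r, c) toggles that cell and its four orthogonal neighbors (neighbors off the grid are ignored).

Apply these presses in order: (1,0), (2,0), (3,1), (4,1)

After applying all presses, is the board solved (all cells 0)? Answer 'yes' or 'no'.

Answer: no

Derivation:
After press 1 at (1,0):
0 0 0
0 1 1
0 0 1
1 0 1
0 0 0

After press 2 at (2,0):
0 0 0
1 1 1
1 1 1
0 0 1
0 0 0

After press 3 at (3,1):
0 0 0
1 1 1
1 0 1
1 1 0
0 1 0

After press 4 at (4,1):
0 0 0
1 1 1
1 0 1
1 0 0
1 0 1

Lights still on: 8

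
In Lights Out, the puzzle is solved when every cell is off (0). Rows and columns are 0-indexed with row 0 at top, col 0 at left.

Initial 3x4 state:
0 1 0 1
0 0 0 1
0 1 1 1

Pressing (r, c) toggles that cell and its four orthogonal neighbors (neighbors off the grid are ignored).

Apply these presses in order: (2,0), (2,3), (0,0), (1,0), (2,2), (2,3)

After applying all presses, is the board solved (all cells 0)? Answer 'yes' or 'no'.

After press 1 at (2,0):
0 1 0 1
1 0 0 1
1 0 1 1

After press 2 at (2,3):
0 1 0 1
1 0 0 0
1 0 0 0

After press 3 at (0,0):
1 0 0 1
0 0 0 0
1 0 0 0

After press 4 at (1,0):
0 0 0 1
1 1 0 0
0 0 0 0

After press 5 at (2,2):
0 0 0 1
1 1 1 0
0 1 1 1

After press 6 at (2,3):
0 0 0 1
1 1 1 1
0 1 0 0

Lights still on: 6

Answer: no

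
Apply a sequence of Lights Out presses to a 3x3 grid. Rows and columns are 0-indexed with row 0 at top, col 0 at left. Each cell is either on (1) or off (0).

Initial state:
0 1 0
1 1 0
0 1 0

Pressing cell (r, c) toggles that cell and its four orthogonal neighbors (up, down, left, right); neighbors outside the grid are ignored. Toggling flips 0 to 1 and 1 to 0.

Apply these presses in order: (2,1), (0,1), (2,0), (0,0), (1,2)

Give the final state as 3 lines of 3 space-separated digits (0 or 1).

After press 1 at (2,1):
0 1 0
1 0 0
1 0 1

After press 2 at (0,1):
1 0 1
1 1 0
1 0 1

After press 3 at (2,0):
1 0 1
0 1 0
0 1 1

After press 4 at (0,0):
0 1 1
1 1 0
0 1 1

After press 5 at (1,2):
0 1 0
1 0 1
0 1 0

Answer: 0 1 0
1 0 1
0 1 0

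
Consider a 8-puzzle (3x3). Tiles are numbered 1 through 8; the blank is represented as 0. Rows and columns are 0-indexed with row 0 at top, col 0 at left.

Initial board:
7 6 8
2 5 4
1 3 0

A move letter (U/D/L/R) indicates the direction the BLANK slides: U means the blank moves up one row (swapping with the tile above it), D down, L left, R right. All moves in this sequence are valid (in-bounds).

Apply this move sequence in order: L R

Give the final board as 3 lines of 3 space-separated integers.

Answer: 7 6 8
2 5 4
1 3 0

Derivation:
After move 1 (L):
7 6 8
2 5 4
1 0 3

After move 2 (R):
7 6 8
2 5 4
1 3 0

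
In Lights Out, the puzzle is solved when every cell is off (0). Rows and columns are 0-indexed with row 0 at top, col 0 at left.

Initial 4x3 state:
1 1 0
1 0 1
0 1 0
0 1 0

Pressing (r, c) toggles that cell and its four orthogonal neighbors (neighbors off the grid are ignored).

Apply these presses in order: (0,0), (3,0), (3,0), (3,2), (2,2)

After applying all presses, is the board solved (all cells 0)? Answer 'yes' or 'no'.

Answer: yes

Derivation:
After press 1 at (0,0):
0 0 0
0 0 1
0 1 0
0 1 0

After press 2 at (3,0):
0 0 0
0 0 1
1 1 0
1 0 0

After press 3 at (3,0):
0 0 0
0 0 1
0 1 0
0 1 0

After press 4 at (3,2):
0 0 0
0 0 1
0 1 1
0 0 1

After press 5 at (2,2):
0 0 0
0 0 0
0 0 0
0 0 0

Lights still on: 0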